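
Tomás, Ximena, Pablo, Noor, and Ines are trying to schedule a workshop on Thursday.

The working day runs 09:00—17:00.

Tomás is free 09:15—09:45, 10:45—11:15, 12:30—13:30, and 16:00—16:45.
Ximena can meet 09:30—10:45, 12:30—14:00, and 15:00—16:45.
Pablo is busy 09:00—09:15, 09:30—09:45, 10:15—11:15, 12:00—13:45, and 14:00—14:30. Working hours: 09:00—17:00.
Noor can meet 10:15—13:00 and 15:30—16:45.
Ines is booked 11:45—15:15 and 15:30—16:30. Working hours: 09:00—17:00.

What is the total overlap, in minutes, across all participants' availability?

Pablo free within 09:00–17:00: 09:15–09:30, 09:45–10:15, 11:15–12:00, 13:45–14:00, 14:30–17:00.
Ines free within 09:00–17:00: 09:00–11:45, 15:15–15:30, 16:30–17:00.
Tomás ∩ Ximena: 09:30–09:45, 12:30–13:30, 16:00–16:45.
Tomás ∩ Ximena ∩ Pablo: 16:00–16:45.
Tomás ∩ Ximena ∩ Pablo ∩ Noor: 16:00–16:45.
Tomás ∩ Ximena ∩ Pablo ∩ Noor ∩ Ines: 16:30–16:45.
Total common minutes: 15.

15 minutes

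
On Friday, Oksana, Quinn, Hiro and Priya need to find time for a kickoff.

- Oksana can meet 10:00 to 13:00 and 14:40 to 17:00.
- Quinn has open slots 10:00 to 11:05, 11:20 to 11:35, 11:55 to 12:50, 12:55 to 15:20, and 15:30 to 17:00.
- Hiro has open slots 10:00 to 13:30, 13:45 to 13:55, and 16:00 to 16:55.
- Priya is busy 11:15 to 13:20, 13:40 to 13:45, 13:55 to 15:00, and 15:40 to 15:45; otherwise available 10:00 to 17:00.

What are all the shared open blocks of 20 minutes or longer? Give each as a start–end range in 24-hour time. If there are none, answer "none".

10:00–11:05, 16:00–16:55

Priya free within 10:00–17:00: 10:00–11:15, 13:20–13:40, 13:45–13:55, 15:00–15:40, 15:45–17:00.
Oksana ∩ Quinn: 10:00–11:05, 11:20–11:35, 11:55–12:50, 12:55–13:00, 14:40–15:20, 15:30–17:00.
Oksana ∩ Quinn ∩ Hiro: 10:00–11:05, 11:20–11:35, 11:55–12:50, 12:55–13:00, 16:00–16:55.
Oksana ∩ Quinn ∩ Hiro ∩ Priya: 10:00–11:05, 16:00–16:55.
Windows ≥ 20 min: 10:00–11:05, 16:00–16:55.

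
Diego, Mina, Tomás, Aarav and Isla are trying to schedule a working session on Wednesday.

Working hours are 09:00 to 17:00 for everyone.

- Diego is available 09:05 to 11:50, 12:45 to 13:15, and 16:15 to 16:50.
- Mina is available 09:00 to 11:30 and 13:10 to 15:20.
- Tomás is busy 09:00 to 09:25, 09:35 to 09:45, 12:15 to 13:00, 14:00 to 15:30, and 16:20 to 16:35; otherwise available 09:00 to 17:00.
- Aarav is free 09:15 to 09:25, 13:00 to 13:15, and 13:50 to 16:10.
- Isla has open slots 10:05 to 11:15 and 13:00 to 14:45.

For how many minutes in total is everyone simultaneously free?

Tomás free within 09:00–17:00: 09:25–09:35, 09:45–12:15, 13:00–14:00, 15:30–16:20, 16:35–17:00.
Diego ∩ Mina: 09:05–11:30, 13:10–13:15.
Diego ∩ Mina ∩ Tomás: 09:25–09:35, 09:45–11:30, 13:10–13:15.
Diego ∩ Mina ∩ Tomás ∩ Aarav: 13:10–13:15.
Diego ∩ Mina ∩ Tomás ∩ Aarav ∩ Isla: 13:10–13:15.
Total common minutes: 5.

5 minutes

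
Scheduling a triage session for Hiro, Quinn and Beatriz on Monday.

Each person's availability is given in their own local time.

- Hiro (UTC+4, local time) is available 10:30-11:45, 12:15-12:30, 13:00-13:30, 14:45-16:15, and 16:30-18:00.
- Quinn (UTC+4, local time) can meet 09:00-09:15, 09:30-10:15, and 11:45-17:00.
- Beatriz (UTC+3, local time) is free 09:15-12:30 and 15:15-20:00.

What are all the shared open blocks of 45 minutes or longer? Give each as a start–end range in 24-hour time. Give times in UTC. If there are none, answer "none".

Hiro → UTC: 06:30–07:45, 08:15–08:30, 09:00–09:30, 10:45–12:15, 12:30–14:00.
Quinn → UTC: 05:00–05:15, 05:30–06:15, 07:45–13:00.
Beatriz → UTC: 06:15–09:30, 12:15–17:00.
Hiro ∩ Quinn: 08:15–08:30, 09:00–09:30, 10:45–12:15, 12:30–13:00.
Hiro ∩ Quinn ∩ Beatriz: 08:15–08:30, 09:00–09:30, 12:30–13:00.
Windows ≥ 45 min: (none).

none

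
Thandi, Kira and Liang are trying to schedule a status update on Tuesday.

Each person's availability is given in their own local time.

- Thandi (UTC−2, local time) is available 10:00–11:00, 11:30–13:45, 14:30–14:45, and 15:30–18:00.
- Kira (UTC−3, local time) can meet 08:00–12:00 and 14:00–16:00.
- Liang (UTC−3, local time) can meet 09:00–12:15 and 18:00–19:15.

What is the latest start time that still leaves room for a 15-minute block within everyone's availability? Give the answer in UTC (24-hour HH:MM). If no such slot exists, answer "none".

Thandi → UTC: 12:00–13:00, 13:30–15:45, 16:30–16:45, 17:30–20:00.
Kira → UTC: 11:00–15:00, 17:00–19:00.
Liang → UTC: 12:00–15:15, 21:00–22:15.
Thandi ∩ Kira: 12:00–13:00, 13:30–15:00, 17:30–19:00.
Thandi ∩ Kira ∩ Liang: 12:00–13:00, 13:30–15:00.
Windows ≥ 15 min: 12:00–13:00, 13:30–15:00.
Latest start in the last window 13:30–15:00 is 15:00 − 15 min = 14:45.

14:45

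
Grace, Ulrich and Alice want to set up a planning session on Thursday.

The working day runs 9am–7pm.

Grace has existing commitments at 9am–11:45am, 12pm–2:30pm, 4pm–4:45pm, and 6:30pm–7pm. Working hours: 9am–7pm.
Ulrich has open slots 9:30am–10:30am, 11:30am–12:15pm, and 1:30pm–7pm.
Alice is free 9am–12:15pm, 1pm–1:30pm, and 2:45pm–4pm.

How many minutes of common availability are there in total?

90 minutes

Grace free within 09:00–19:00: 11:45–12:00, 14:30–16:00, 16:45–18:30.
Grace ∩ Ulrich: 11:45–12:00, 14:30–16:00, 16:45–18:30.
Grace ∩ Ulrich ∩ Alice: 11:45–12:00, 14:45–16:00.
Total common minutes: 15 + 75 = 90.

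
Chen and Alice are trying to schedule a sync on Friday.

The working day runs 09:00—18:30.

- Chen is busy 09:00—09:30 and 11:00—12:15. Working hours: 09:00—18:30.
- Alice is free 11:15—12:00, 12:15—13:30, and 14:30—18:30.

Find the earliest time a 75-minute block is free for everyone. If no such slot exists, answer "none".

Chen free within 09:00–18:30: 09:30–11:00, 12:15–18:30.
Chen ∩ Alice: 12:15–13:30, 14:30–18:30.
Windows ≥ 75 min: 12:15–13:30, 14:30–18:30.
Earliest such window starts at 12:15.

12:15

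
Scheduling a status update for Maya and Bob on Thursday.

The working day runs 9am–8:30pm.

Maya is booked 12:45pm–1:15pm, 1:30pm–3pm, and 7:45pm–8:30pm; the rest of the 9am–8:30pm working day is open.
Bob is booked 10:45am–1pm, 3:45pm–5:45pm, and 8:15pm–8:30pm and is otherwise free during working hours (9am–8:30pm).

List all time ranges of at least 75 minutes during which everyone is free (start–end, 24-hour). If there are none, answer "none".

Maya free within 09:00–20:30: 09:00–12:45, 13:15–13:30, 15:00–19:45.
Bob free within 09:00–20:30: 09:00–10:45, 13:00–15:45, 17:45–20:15.
Maya ∩ Bob: 09:00–10:45, 13:15–13:30, 15:00–15:45, 17:45–19:45.
Windows ≥ 75 min: 09:00–10:45, 17:45–19:45.

09:00–10:45, 17:45–19:45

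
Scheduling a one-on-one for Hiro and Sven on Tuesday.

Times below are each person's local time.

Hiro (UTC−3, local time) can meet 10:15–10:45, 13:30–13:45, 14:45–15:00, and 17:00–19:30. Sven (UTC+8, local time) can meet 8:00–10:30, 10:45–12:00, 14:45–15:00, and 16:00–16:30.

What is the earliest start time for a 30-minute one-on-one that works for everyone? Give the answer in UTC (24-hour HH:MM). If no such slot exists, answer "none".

Hiro → UTC: 13:15–13:45, 16:30–16:45, 17:45–18:00, 20:00–22:30.
Sven → UTC: 00:00–02:30, 02:45–04:00, 06:45–07:00, 08:00–08:30.
Hiro ∩ Sven: (none).
Windows ≥ 30 min: (none).

none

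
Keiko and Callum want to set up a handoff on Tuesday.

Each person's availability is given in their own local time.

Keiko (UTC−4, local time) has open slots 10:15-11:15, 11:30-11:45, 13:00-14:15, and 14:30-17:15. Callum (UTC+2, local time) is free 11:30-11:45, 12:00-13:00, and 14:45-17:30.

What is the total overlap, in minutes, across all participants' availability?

60 minutes

Keiko → UTC: 14:15–15:15, 15:30–15:45, 17:00–18:15, 18:30–21:15.
Callum → UTC: 09:30–09:45, 10:00–11:00, 12:45–15:30.
Keiko ∩ Callum: 14:15–15:15.
Total common minutes: 60.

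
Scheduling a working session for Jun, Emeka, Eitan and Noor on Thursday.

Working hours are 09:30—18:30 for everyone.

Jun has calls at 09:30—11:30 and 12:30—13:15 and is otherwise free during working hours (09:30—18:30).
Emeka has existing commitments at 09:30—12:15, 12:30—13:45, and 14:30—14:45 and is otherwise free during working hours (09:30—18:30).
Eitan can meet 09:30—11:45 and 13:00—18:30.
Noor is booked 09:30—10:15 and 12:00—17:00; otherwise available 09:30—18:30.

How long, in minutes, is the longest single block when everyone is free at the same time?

Jun free within 09:30–18:30: 11:30–12:30, 13:15–18:30.
Emeka free within 09:30–18:30: 12:15–12:30, 13:45–14:30, 14:45–18:30.
Noor free within 09:30–18:30: 10:15–12:00, 17:00–18:30.
Jun ∩ Emeka: 12:15–12:30, 13:45–14:30, 14:45–18:30.
Jun ∩ Emeka ∩ Eitan: 13:45–14:30, 14:45–18:30.
Jun ∩ Emeka ∩ Eitan ∩ Noor: 17:00–18:30.
Single common window of 90 minutes.

90 minutes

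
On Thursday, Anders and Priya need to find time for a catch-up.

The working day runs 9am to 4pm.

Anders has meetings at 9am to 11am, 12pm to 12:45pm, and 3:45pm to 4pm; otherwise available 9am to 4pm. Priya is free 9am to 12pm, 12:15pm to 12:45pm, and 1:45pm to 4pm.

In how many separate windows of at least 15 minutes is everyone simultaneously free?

2

Anders free within 09:00–16:00: 11:00–12:00, 12:45–15:45.
Anders ∩ Priya: 11:00–12:00, 13:45–15:45.
Windows ≥ 15 min: 11:00–12:00, 13:45–15:45.
That's 2 windows.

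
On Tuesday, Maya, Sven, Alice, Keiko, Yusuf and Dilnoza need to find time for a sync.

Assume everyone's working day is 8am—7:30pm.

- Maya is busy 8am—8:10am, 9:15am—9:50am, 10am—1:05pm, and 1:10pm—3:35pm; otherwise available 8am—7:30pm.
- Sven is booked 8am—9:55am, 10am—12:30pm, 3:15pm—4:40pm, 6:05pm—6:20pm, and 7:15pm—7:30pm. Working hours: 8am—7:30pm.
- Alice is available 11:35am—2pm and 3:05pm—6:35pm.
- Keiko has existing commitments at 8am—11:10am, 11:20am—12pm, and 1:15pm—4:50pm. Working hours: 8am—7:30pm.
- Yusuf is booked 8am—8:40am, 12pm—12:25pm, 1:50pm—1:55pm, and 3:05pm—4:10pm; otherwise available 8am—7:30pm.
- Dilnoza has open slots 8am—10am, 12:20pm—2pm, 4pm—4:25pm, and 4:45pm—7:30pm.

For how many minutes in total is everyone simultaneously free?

95 minutes

Maya free within 08:00–19:30: 08:10–09:15, 09:50–10:00, 13:05–13:10, 15:35–19:30.
Sven free within 08:00–19:30: 09:55–10:00, 12:30–15:15, 16:40–18:05, 18:20–19:15.
Keiko free within 08:00–19:30: 11:10–11:20, 12:00–13:15, 16:50–19:30.
Yusuf free within 08:00–19:30: 08:40–12:00, 12:25–13:50, 13:55–15:05, 16:10–19:30.
Maya ∩ Sven: 09:55–10:00, 13:05–13:10, 16:40–18:05, 18:20–19:15.
Maya ∩ Sven ∩ Alice: 13:05–13:10, 16:40–18:05, 18:20–18:35.
Maya ∩ Sven ∩ Alice ∩ Keiko: 13:05–13:10, 16:50–18:05, 18:20–18:35.
Maya ∩ Sven ∩ Alice ∩ Keiko ∩ Yusuf: 13:05–13:10, 16:50–18:05, 18:20–18:35.
Maya ∩ Sven ∩ Alice ∩ Keiko ∩ Yusuf ∩ Dilnoza: 13:05–13:10, 16:50–18:05, 18:20–18:35.
Total common minutes: 5 + 75 + 15 = 95.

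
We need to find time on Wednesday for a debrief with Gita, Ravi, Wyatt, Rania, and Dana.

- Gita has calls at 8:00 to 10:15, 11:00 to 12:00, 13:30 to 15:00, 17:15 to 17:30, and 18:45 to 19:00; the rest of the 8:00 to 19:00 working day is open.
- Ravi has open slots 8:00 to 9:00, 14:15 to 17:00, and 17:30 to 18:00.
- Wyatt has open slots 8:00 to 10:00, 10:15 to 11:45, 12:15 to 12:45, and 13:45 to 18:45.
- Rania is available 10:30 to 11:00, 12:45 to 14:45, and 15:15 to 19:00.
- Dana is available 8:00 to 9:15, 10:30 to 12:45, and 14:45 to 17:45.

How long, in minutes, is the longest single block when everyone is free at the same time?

105 minutes

Gita free within 08:00–19:00: 10:15–11:00, 12:00–13:30, 15:00–17:15, 17:30–18:45.
Gita ∩ Ravi: 15:00–17:00, 17:30–18:00.
Gita ∩ Ravi ∩ Wyatt: 15:00–17:00, 17:30–18:00.
Gita ∩ Ravi ∩ Wyatt ∩ Rania: 15:15–17:00, 17:30–18:00.
Gita ∩ Ravi ∩ Wyatt ∩ Rania ∩ Dana: 15:15–17:00, 17:30–17:45.
Common window lengths: 105, 15 min; longest is 105.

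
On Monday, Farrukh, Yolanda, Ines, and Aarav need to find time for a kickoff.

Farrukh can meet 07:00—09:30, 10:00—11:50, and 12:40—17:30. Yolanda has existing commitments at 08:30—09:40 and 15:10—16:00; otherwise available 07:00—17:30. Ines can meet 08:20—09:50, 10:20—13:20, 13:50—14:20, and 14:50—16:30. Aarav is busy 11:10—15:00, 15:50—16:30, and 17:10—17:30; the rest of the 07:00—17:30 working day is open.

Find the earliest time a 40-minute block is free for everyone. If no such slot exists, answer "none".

10:20

Yolanda free within 07:00–17:30: 07:00–08:30, 09:40–15:10, 16:00–17:30.
Aarav free within 07:00–17:30: 07:00–11:10, 15:00–15:50, 16:30–17:10.
Farrukh ∩ Yolanda: 07:00–08:30, 10:00–11:50, 12:40–15:10, 16:00–17:30.
Farrukh ∩ Yolanda ∩ Ines: 08:20–08:30, 10:20–11:50, 12:40–13:20, 13:50–14:20, 14:50–15:10, 16:00–16:30.
Farrukh ∩ Yolanda ∩ Ines ∩ Aarav: 08:20–08:30, 10:20–11:10, 15:00–15:10.
Windows ≥ 40 min: 10:20–11:10.
Earliest such window starts at 10:20.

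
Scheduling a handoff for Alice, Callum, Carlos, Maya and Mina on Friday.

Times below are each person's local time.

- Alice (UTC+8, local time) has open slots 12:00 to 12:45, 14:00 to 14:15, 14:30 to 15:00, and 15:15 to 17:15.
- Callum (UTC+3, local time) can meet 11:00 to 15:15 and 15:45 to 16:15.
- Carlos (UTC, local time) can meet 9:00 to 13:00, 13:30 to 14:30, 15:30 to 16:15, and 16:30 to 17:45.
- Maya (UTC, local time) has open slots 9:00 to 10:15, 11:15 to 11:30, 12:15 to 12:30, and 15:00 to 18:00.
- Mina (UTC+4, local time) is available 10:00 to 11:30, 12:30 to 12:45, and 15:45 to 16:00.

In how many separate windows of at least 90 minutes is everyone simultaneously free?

Alice → UTC: 04:00–04:45, 06:00–06:15, 06:30–07:00, 07:15–09:15.
Callum → UTC: 08:00–12:15, 12:45–13:15.
Carlos → UTC: 09:00–13:00, 13:30–14:30, 15:30–16:15, 16:30–17:45.
Maya → UTC: 09:00–10:15, 11:15–11:30, 12:15–12:30, 15:00–18:00.
Mina → UTC: 06:00–07:30, 08:30–08:45, 11:45–12:00.
Alice ∩ Callum: 08:00–09:15.
Alice ∩ Callum ∩ Carlos: 09:00–09:15.
Alice ∩ Callum ∩ Carlos ∩ Maya: 09:00–09:15.
Alice ∩ Callum ∩ Carlos ∩ Maya ∩ Mina: (none).
Windows ≥ 90 min: (none).
That's 0 windows.

0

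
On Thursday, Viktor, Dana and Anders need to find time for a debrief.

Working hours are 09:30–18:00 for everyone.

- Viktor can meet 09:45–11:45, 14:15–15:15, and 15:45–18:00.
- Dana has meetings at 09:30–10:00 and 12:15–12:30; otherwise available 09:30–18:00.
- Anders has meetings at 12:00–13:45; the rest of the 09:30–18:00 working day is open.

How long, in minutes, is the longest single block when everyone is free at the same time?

135 minutes

Dana free within 09:30–18:00: 10:00–12:15, 12:30–18:00.
Anders free within 09:30–18:00: 09:30–12:00, 13:45–18:00.
Viktor ∩ Dana: 10:00–11:45, 14:15–15:15, 15:45–18:00.
Viktor ∩ Dana ∩ Anders: 10:00–11:45, 14:15–15:15, 15:45–18:00.
Common window lengths: 105, 60, 135 min; longest is 135.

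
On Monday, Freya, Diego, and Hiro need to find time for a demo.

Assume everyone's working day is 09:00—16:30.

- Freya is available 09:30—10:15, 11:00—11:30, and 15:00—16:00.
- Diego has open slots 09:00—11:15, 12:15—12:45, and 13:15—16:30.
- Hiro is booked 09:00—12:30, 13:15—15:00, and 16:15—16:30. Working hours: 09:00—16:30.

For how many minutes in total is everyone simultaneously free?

60 minutes

Hiro free within 09:00–16:30: 12:30–13:15, 15:00–16:15.
Freya ∩ Diego: 09:30–10:15, 11:00–11:15, 15:00–16:00.
Freya ∩ Diego ∩ Hiro: 15:00–16:00.
Total common minutes: 60.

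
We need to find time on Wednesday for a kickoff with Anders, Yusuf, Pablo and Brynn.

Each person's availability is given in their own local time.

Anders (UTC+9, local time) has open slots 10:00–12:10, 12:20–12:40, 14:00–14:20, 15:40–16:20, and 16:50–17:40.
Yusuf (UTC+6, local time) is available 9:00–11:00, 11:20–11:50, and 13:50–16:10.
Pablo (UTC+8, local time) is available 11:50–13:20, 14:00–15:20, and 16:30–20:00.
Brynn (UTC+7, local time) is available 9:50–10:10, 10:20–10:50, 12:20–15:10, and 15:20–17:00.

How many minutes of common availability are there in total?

10 minutes

Anders → UTC: 01:00–03:10, 03:20–03:40, 05:00–05:20, 06:40–07:20, 07:50–08:40.
Yusuf → UTC: 03:00–05:00, 05:20–05:50, 07:50–10:10.
Pablo → UTC: 03:50–05:20, 06:00–07:20, 08:30–12:00.
Brynn → UTC: 02:50–03:10, 03:20–03:50, 05:20–08:10, 08:20–10:00.
Anders ∩ Yusuf: 03:00–03:10, 03:20–03:40, 07:50–08:40.
Anders ∩ Yusuf ∩ Pablo: 08:30–08:40.
Anders ∩ Yusuf ∩ Pablo ∩ Brynn: 08:30–08:40.
Total common minutes: 10.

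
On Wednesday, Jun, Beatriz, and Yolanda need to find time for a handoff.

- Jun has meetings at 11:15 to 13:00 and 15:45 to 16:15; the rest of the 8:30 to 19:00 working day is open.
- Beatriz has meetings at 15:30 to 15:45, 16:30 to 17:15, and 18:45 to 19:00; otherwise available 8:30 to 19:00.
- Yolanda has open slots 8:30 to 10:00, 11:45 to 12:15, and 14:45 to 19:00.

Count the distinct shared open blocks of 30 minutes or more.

Jun free within 08:30–19:00: 08:30–11:15, 13:00–15:45, 16:15–19:00.
Beatriz free within 08:30–19:00: 08:30–15:30, 15:45–16:30, 17:15–18:45.
Jun ∩ Beatriz: 08:30–11:15, 13:00–15:30, 16:15–16:30, 17:15–18:45.
Jun ∩ Beatriz ∩ Yolanda: 08:30–10:00, 14:45–15:30, 16:15–16:30, 17:15–18:45.
Windows ≥ 30 min: 08:30–10:00, 14:45–15:30, 17:15–18:45.
That's 3 windows.

3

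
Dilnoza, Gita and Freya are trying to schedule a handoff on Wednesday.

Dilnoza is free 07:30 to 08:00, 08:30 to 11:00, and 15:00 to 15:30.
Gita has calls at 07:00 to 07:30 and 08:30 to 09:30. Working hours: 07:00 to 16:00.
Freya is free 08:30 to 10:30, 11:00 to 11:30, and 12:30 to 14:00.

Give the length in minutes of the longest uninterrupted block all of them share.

Gita free within 07:00–16:00: 07:30–08:30, 09:30–16:00.
Dilnoza ∩ Gita: 07:30–08:00, 09:30–11:00, 15:00–15:30.
Dilnoza ∩ Gita ∩ Freya: 09:30–10:30.
Single common window of 60 minutes.

60 minutes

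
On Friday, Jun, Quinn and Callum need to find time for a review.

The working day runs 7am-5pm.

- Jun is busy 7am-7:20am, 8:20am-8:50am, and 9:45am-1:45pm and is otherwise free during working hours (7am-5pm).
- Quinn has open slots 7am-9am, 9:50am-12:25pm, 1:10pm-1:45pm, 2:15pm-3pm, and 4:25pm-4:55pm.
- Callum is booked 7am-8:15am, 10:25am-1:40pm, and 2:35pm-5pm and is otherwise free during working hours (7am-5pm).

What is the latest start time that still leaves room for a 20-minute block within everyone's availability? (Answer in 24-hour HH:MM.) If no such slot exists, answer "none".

Jun free within 07:00–17:00: 07:20–08:20, 08:50–09:45, 13:45–17:00.
Callum free within 07:00–17:00: 08:15–10:25, 13:40–14:35.
Jun ∩ Quinn: 07:20–08:20, 08:50–09:00, 14:15–15:00, 16:25–16:55.
Jun ∩ Quinn ∩ Callum: 08:15–08:20, 08:50–09:00, 14:15–14:35.
Windows ≥ 20 min: 14:15–14:35.
Latest start in the last window 14:15–14:35 is 14:35 − 20 min = 14:15.

14:15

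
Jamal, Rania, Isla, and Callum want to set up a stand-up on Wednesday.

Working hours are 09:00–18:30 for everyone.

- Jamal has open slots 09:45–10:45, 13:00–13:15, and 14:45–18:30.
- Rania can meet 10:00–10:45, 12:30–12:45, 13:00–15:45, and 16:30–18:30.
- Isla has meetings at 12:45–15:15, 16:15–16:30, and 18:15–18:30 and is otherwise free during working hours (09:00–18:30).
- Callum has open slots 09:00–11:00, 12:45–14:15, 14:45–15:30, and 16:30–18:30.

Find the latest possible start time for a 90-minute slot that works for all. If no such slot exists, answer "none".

Isla free within 09:00–18:30: 09:00–12:45, 15:15–16:15, 16:30–18:15.
Jamal ∩ Rania: 10:00–10:45, 13:00–13:15, 14:45–15:45, 16:30–18:30.
Jamal ∩ Rania ∩ Isla: 10:00–10:45, 15:15–15:45, 16:30–18:15.
Jamal ∩ Rania ∩ Isla ∩ Callum: 10:00–10:45, 15:15–15:30, 16:30–18:15.
Windows ≥ 90 min: 16:30–18:15.
Latest start in the last window 16:30–18:15 is 18:15 − 90 min = 16:45.

16:45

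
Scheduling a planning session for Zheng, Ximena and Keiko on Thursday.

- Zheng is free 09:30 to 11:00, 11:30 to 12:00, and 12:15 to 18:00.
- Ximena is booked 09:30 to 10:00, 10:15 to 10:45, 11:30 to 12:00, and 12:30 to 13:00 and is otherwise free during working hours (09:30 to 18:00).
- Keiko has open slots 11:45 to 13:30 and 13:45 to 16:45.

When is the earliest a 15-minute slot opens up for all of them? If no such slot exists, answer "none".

Ximena free within 09:30–18:00: 10:00–10:15, 10:45–11:30, 12:00–12:30, 13:00–18:00.
Zheng ∩ Ximena: 10:00–10:15, 10:45–11:00, 12:15–12:30, 13:00–18:00.
Zheng ∩ Ximena ∩ Keiko: 12:15–12:30, 13:00–13:30, 13:45–16:45.
Windows ≥ 15 min: 12:15–12:30, 13:00–13:30, 13:45–16:45.
Earliest such window starts at 12:15.

12:15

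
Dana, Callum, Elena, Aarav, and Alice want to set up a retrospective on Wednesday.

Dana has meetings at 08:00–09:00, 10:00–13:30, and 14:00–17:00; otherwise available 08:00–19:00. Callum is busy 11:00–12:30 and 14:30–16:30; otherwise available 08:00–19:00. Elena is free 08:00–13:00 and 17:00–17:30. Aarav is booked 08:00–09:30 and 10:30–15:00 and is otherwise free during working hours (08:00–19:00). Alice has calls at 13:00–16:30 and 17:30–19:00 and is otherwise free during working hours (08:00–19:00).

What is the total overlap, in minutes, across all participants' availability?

Dana free within 08:00–19:00: 09:00–10:00, 13:30–14:00, 17:00–19:00.
Callum free within 08:00–19:00: 08:00–11:00, 12:30–14:30, 16:30–19:00.
Aarav free within 08:00–19:00: 09:30–10:30, 15:00–19:00.
Alice free within 08:00–19:00: 08:00–13:00, 16:30–17:30.
Dana ∩ Callum: 09:00–10:00, 13:30–14:00, 17:00–19:00.
Dana ∩ Callum ∩ Elena: 09:00–10:00, 17:00–17:30.
Dana ∩ Callum ∩ Elena ∩ Aarav: 09:30–10:00, 17:00–17:30.
Dana ∩ Callum ∩ Elena ∩ Aarav ∩ Alice: 09:30–10:00, 17:00–17:30.
Total common minutes: 30 + 30 = 60.

60 minutes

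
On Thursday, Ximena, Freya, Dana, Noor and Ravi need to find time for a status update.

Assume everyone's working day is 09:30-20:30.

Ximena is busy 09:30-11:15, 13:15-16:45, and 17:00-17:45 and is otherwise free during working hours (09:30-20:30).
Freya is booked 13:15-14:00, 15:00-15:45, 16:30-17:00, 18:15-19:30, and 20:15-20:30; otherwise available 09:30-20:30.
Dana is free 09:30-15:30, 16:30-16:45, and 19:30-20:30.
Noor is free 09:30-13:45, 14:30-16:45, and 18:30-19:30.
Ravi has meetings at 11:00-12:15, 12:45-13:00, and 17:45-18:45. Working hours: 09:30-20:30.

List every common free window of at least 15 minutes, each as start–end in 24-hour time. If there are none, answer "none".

Ximena free within 09:30–20:30: 11:15–13:15, 16:45–17:00, 17:45–20:30.
Freya free within 09:30–20:30: 09:30–13:15, 14:00–15:00, 15:45–16:30, 17:00–18:15, 19:30–20:15.
Ravi free within 09:30–20:30: 09:30–11:00, 12:15–12:45, 13:00–17:45, 18:45–20:30.
Ximena ∩ Freya: 11:15–13:15, 17:45–18:15, 19:30–20:15.
Ximena ∩ Freya ∩ Dana: 11:15–13:15, 19:30–20:15.
Ximena ∩ Freya ∩ Dana ∩ Noor: 11:15–13:15.
Ximena ∩ Freya ∩ Dana ∩ Noor ∩ Ravi: 12:15–12:45, 13:00–13:15.
Windows ≥ 15 min: 12:15–12:45, 13:00–13:15.

12:15–12:45, 13:00–13:15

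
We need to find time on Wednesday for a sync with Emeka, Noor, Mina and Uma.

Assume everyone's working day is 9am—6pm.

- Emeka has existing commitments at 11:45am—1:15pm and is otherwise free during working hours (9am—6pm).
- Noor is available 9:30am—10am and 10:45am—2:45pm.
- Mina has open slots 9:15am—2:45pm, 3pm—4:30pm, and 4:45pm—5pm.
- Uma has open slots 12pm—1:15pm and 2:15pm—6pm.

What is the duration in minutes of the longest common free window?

Emeka free within 09:00–18:00: 09:00–11:45, 13:15–18:00.
Emeka ∩ Noor: 09:30–10:00, 10:45–11:45, 13:15–14:45.
Emeka ∩ Noor ∩ Mina: 09:30–10:00, 10:45–11:45, 13:15–14:45.
Emeka ∩ Noor ∩ Mina ∩ Uma: 14:15–14:45.
Single common window of 30 minutes.

30 minutes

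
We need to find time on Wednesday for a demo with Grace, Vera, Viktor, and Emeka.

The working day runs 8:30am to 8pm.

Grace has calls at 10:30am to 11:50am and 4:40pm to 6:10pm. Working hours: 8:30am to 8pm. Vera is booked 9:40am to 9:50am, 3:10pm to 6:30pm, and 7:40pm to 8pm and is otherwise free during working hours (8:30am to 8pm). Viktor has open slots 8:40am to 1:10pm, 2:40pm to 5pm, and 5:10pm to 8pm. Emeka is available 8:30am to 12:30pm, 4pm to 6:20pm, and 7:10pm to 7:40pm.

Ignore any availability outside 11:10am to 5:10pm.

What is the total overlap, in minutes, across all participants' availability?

40 minutes

Grace free within 08:30–20:00: 08:30–10:30, 11:50–16:40, 18:10–20:00.
Vera free within 08:30–20:00: 08:30–09:40, 09:50–15:10, 18:30–19:40.
Grace ∩ Vera: 08:30–09:40, 09:50–10:30, 11:50–15:10, 18:30–19:40.
Grace ∩ Vera ∩ Viktor: 08:40–09:40, 09:50–10:30, 11:50–13:10, 14:40–15:10, 18:30–19:40.
Grace ∩ Vera ∩ Viktor ∩ Emeka: 08:40–09:40, 09:50–10:30, 11:50–12:30, 19:10–19:40.
Restricted to 11:10–17:10: 11:50–12:30.
Total common minutes: 40.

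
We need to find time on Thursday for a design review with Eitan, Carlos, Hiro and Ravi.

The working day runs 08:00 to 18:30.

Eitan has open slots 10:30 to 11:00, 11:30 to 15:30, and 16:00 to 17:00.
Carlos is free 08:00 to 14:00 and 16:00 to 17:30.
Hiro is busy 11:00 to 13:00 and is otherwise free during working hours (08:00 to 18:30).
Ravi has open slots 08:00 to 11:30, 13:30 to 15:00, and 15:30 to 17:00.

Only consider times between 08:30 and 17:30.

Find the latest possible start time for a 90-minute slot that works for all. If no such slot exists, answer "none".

none

Hiro free within 08:00–18:30: 08:00–11:00, 13:00–18:30.
Eitan ∩ Carlos: 10:30–11:00, 11:30–14:00, 16:00–17:00.
Eitan ∩ Carlos ∩ Hiro: 10:30–11:00, 13:00–14:00, 16:00–17:00.
Eitan ∩ Carlos ∩ Hiro ∩ Ravi: 10:30–11:00, 13:30–14:00, 16:00–17:00.
Restricted to 08:30–17:30: 10:30–11:00, 13:30–14:00, 16:00–17:00.
Windows ≥ 90 min: (none).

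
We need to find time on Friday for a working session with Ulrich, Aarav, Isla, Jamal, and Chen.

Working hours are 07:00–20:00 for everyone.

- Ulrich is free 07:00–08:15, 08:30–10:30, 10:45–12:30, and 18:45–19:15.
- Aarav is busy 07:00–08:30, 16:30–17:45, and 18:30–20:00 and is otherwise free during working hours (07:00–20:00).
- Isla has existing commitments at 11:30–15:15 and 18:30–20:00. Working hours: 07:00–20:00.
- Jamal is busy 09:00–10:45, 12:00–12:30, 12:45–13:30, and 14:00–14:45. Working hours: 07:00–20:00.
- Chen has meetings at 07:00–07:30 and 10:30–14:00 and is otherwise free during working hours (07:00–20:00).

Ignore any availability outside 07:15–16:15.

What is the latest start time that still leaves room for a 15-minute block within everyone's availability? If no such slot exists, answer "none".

Aarav free within 07:00–20:00: 08:30–16:30, 17:45–18:30.
Isla free within 07:00–20:00: 07:00–11:30, 15:15–18:30.
Jamal free within 07:00–20:00: 07:00–09:00, 10:45–12:00, 12:30–12:45, 13:30–14:00, 14:45–20:00.
Chen free within 07:00–20:00: 07:30–10:30, 14:00–20:00.
Ulrich ∩ Aarav: 08:30–10:30, 10:45–12:30.
Ulrich ∩ Aarav ∩ Isla: 08:30–10:30, 10:45–11:30.
Ulrich ∩ Aarav ∩ Isla ∩ Jamal: 08:30–09:00, 10:45–11:30.
Ulrich ∩ Aarav ∩ Isla ∩ Jamal ∩ Chen: 08:30–09:00.
Restricted to 07:15–16:15: 08:30–09:00.
Windows ≥ 15 min: 08:30–09:00.
Latest start in the last window 08:30–09:00 is 09:00 − 15 min = 08:45.

08:45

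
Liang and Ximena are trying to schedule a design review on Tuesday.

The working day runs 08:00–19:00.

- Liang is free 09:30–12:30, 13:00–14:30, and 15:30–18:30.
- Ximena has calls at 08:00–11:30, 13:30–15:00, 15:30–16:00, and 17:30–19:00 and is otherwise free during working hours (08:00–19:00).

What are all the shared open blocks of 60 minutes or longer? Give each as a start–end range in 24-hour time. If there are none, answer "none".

Ximena free within 08:00–19:00: 11:30–13:30, 15:00–15:30, 16:00–17:30.
Liang ∩ Ximena: 11:30–12:30, 13:00–13:30, 16:00–17:30.
Windows ≥ 60 min: 11:30–12:30, 16:00–17:30.

11:30–12:30, 16:00–17:30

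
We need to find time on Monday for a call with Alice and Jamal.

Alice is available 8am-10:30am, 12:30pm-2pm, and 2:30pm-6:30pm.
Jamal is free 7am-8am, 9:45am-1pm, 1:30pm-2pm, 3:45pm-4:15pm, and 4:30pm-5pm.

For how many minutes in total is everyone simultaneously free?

165 minutes

Alice ∩ Jamal: 09:45–10:30, 12:30–13:00, 13:30–14:00, 15:45–16:15, 16:30–17:00.
Total common minutes: 45 + 30 + 30 + 30 + 30 = 165.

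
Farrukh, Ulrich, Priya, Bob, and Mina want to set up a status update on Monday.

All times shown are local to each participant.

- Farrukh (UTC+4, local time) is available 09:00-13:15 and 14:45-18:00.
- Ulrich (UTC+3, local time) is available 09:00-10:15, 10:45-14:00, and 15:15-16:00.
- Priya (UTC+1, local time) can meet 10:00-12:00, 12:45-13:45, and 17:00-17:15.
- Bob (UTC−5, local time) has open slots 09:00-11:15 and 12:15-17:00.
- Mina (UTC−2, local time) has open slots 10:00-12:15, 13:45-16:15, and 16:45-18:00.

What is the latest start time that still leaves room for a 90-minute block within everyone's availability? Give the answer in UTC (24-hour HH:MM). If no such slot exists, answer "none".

Farrukh → UTC: 05:00–09:15, 10:45–14:00.
Ulrich → UTC: 06:00–07:15, 07:45–11:00, 12:15–13:00.
Priya → UTC: 09:00–11:00, 11:45–12:45, 16:00–16:15.
Bob → UTC: 14:00–16:15, 17:15–22:00.
Mina → UTC: 12:00–14:15, 15:45–18:15, 18:45–20:00.
Farrukh ∩ Ulrich: 06:00–07:15, 07:45–09:15, 10:45–11:00, 12:15–13:00.
Farrukh ∩ Ulrich ∩ Priya: 09:00–09:15, 10:45–11:00, 12:15–12:45.
Farrukh ∩ Ulrich ∩ Priya ∩ Bob: (none).
Farrukh ∩ Ulrich ∩ Priya ∩ Bob ∩ Mina: (none).
Windows ≥ 90 min: (none).

none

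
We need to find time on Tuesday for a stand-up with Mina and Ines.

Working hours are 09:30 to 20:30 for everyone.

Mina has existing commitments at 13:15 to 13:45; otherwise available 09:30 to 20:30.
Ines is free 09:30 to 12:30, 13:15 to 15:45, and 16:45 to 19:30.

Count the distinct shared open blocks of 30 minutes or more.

3

Mina free within 09:30–20:30: 09:30–13:15, 13:45–20:30.
Mina ∩ Ines: 09:30–12:30, 13:45–15:45, 16:45–19:30.
Windows ≥ 30 min: 09:30–12:30, 13:45–15:45, 16:45–19:30.
That's 3 windows.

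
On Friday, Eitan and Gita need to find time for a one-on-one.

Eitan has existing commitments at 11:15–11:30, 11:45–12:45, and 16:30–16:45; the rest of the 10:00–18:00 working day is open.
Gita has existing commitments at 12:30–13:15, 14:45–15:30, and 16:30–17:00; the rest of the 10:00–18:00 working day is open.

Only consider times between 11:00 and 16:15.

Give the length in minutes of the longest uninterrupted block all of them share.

Eitan free within 10:00–18:00: 10:00–11:15, 11:30–11:45, 12:45–16:30, 16:45–18:00.
Gita free within 10:00–18:00: 10:00–12:30, 13:15–14:45, 15:30–16:30, 17:00–18:00.
Eitan ∩ Gita: 10:00–11:15, 11:30–11:45, 13:15–14:45, 15:30–16:30, 17:00–18:00.
Restricted to 11:00–16:15: 11:00–11:15, 11:30–11:45, 13:15–14:45, 15:30–16:15.
Common window lengths: 15, 15, 90, 45 min; longest is 90.

90 minutes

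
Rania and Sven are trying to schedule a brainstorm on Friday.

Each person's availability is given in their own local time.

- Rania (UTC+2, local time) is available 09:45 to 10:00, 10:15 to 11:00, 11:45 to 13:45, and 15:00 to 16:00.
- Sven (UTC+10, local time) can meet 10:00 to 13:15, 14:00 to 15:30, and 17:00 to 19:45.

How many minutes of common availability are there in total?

60 minutes

Rania → UTC: 07:45–08:00, 08:15–09:00, 09:45–11:45, 13:00–14:00.
Sven → UTC: 00:00–03:15, 04:00–05:30, 07:00–09:45.
Rania ∩ Sven: 07:45–08:00, 08:15–09:00.
Total common minutes: 15 + 45 = 60.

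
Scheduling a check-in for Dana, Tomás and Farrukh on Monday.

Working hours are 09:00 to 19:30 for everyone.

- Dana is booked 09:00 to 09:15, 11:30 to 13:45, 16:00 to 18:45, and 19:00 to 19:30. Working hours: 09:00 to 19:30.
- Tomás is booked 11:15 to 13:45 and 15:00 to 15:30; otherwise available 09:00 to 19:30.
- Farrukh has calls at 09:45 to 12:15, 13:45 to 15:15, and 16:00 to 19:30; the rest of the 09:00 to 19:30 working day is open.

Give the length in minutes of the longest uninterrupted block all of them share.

30 minutes

Dana free within 09:00–19:30: 09:15–11:30, 13:45–16:00, 18:45–19:00.
Tomás free within 09:00–19:30: 09:00–11:15, 13:45–15:00, 15:30–19:30.
Farrukh free within 09:00–19:30: 09:00–09:45, 12:15–13:45, 15:15–16:00.
Dana ∩ Tomás: 09:15–11:15, 13:45–15:00, 15:30–16:00, 18:45–19:00.
Dana ∩ Tomás ∩ Farrukh: 09:15–09:45, 15:30–16:00.
Common window lengths: 30, 30 min; longest is 30.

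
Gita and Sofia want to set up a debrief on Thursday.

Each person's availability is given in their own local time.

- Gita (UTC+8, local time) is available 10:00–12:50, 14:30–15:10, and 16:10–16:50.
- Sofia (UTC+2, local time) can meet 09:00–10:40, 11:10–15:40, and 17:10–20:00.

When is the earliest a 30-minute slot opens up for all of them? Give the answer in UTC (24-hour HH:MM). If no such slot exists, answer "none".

08:10

Gita → UTC: 02:00–04:50, 06:30–07:10, 08:10–08:50.
Sofia → UTC: 07:00–08:40, 09:10–13:40, 15:10–18:00.
Gita ∩ Sofia: 07:00–07:10, 08:10–08:40.
Windows ≥ 30 min: 08:10–08:40.
Earliest such window starts at 08:10.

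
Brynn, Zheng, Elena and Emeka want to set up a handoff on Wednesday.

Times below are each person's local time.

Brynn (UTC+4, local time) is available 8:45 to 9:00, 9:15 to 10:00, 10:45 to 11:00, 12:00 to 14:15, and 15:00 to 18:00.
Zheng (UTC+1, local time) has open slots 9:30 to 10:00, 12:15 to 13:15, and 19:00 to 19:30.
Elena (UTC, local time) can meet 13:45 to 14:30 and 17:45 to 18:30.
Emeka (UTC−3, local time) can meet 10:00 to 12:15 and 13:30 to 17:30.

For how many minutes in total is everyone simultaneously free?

Brynn → UTC: 04:45–05:00, 05:15–06:00, 06:45–07:00, 08:00–10:15, 11:00–14:00.
Zheng → UTC: 08:30–09:00, 11:15–12:15, 18:00–18:30.
Elena → UTC: 13:45–14:30, 17:45–18:30.
Emeka → UTC: 13:00–15:15, 16:30–20:30.
Brynn ∩ Zheng: 08:30–09:00, 11:15–12:15.
Brynn ∩ Zheng ∩ Elena: (none).
Brynn ∩ Zheng ∩ Elena ∩ Emeka: (none).
Total common minutes: 0.

0 minutes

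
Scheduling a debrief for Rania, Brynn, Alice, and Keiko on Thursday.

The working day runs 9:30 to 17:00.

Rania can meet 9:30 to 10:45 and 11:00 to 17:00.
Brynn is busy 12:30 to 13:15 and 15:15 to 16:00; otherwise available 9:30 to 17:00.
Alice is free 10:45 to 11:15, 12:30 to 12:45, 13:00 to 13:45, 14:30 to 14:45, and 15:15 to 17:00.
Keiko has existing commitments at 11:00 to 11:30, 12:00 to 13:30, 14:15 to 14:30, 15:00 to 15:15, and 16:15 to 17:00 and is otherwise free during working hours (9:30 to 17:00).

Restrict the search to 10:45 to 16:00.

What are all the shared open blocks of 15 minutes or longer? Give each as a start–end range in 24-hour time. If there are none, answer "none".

Brynn free within 09:30–17:00: 09:30–12:30, 13:15–15:15, 16:00–17:00.
Keiko free within 09:30–17:00: 09:30–11:00, 11:30–12:00, 13:30–14:15, 14:30–15:00, 15:15–16:15.
Rania ∩ Brynn: 09:30–10:45, 11:00–12:30, 13:15–15:15, 16:00–17:00.
Rania ∩ Brynn ∩ Alice: 11:00–11:15, 13:15–13:45, 14:30–14:45, 16:00–17:00.
Rania ∩ Brynn ∩ Alice ∩ Keiko: 13:30–13:45, 14:30–14:45, 16:00–16:15.
Restricted to 10:45–16:00: 13:30–13:45, 14:30–14:45.
Windows ≥ 15 min: 13:30–13:45, 14:30–14:45.

13:30–13:45, 14:30–14:45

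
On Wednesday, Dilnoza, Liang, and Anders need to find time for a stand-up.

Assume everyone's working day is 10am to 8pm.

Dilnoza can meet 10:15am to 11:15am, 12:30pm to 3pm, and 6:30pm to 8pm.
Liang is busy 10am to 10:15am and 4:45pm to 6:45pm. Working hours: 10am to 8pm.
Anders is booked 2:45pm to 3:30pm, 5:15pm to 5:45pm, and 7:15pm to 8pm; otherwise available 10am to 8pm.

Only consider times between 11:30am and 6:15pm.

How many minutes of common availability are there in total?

135 minutes

Liang free within 10:00–20:00: 10:15–16:45, 18:45–20:00.
Anders free within 10:00–20:00: 10:00–14:45, 15:30–17:15, 17:45–19:15.
Dilnoza ∩ Liang: 10:15–11:15, 12:30–15:00, 18:45–20:00.
Dilnoza ∩ Liang ∩ Anders: 10:15–11:15, 12:30–14:45, 18:45–19:15.
Restricted to 11:30–18:15: 12:30–14:45.
Total common minutes: 135.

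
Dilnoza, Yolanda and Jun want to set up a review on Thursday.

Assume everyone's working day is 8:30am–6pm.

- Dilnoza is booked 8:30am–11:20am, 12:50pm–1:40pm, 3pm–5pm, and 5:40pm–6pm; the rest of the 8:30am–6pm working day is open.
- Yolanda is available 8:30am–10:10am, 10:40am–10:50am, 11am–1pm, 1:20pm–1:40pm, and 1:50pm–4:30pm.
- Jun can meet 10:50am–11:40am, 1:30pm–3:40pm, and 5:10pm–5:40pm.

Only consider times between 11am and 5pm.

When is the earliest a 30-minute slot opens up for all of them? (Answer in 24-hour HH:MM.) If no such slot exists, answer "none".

13:50

Dilnoza free within 08:30–18:00: 11:20–12:50, 13:40–15:00, 17:00–17:40.
Dilnoza ∩ Yolanda: 11:20–12:50, 13:50–15:00.
Dilnoza ∩ Yolanda ∩ Jun: 11:20–11:40, 13:50–15:00.
Restricted to 11:00–17:00: 11:20–11:40, 13:50–15:00.
Windows ≥ 30 min: 13:50–15:00.
Earliest such window starts at 13:50.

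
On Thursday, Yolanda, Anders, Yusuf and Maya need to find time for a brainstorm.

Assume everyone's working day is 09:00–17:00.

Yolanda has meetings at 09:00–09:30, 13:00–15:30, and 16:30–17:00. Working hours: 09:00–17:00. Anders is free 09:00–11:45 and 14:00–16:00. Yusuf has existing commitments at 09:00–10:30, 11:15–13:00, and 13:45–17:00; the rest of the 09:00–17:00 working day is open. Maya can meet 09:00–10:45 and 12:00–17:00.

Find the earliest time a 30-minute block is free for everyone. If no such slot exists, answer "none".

Yolanda free within 09:00–17:00: 09:30–13:00, 15:30–16:30.
Yusuf free within 09:00–17:00: 10:30–11:15, 13:00–13:45.
Yolanda ∩ Anders: 09:30–11:45, 15:30–16:00.
Yolanda ∩ Anders ∩ Yusuf: 10:30–11:15.
Yolanda ∩ Anders ∩ Yusuf ∩ Maya: 10:30–10:45.
Windows ≥ 30 min: (none).

none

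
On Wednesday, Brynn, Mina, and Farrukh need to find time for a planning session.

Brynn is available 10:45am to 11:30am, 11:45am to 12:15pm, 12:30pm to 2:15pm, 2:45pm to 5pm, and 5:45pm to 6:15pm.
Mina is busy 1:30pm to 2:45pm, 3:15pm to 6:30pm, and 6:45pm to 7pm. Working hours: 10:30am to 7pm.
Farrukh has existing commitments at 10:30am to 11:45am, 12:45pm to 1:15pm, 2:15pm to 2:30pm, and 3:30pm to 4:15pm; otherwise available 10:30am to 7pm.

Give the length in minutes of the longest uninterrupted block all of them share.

30 minutes

Mina free within 10:30–19:00: 10:30–13:30, 14:45–15:15, 18:30–18:45.
Farrukh free within 10:30–19:00: 11:45–12:45, 13:15–14:15, 14:30–15:30, 16:15–19:00.
Brynn ∩ Mina: 10:45–11:30, 11:45–12:15, 12:30–13:30, 14:45–15:15.
Brynn ∩ Mina ∩ Farrukh: 11:45–12:15, 12:30–12:45, 13:15–13:30, 14:45–15:15.
Common window lengths: 30, 15, 15, 30 min; longest is 30.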